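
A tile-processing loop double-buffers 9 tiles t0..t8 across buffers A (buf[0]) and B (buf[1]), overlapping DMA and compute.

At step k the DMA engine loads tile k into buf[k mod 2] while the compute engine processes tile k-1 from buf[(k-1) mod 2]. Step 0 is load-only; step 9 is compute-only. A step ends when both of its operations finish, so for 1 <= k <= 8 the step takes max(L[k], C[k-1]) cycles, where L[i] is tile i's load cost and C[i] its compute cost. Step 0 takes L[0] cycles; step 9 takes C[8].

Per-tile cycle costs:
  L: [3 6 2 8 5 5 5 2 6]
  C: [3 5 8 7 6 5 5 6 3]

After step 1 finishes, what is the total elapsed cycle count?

end_cycle[1] = 9

[0] DMA t0→A (3c) ∥ CU idle ⇒ 3c, clock 3
[1] DMA t1→B (6c) ∥ CU A:t0 (3c) ⇒ 6c, clock 9
[2] DMA t2→A (2c) ∥ CU B:t1 (5c) ⇒ 5c, clock 14
[3] DMA t3→B (8c) ∥ CU A:t2 (8c) ⇒ 8c, clock 22
[4] DMA t4→A (5c) ∥ CU B:t3 (7c) ⇒ 7c, clock 29
[5] DMA t5→B (5c) ∥ CU A:t4 (6c) ⇒ 6c, clock 35
[6] DMA t6→A (5c) ∥ CU B:t5 (5c) ⇒ 5c, clock 40
[7] DMA t7→B (2c) ∥ CU A:t6 (5c) ⇒ 5c, clock 45
[8] DMA t8→A (6c) ∥ CU B:t7 (6c) ⇒ 6c, clock 51
[9] DMA idle ∥ CU A:t8 (3c) ⇒ 3c, clock 54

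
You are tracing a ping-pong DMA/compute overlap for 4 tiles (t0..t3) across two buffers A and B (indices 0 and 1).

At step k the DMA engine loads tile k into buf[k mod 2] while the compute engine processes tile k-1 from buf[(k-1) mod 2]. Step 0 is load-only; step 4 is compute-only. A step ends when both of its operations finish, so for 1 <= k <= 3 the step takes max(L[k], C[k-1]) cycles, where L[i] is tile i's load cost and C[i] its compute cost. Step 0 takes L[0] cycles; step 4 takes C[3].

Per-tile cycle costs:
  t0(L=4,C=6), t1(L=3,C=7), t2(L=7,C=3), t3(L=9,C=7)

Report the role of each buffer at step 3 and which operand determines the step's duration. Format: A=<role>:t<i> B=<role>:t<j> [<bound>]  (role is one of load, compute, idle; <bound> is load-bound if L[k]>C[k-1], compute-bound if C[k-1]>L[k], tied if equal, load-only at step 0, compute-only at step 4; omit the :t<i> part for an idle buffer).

step 3: A=compute:t2 B=load:t3 [load-bound]

step 0: L[0]=4 → dur=4, Σ=4 | A=load:t0 B=idle [load-only]
step 1: L[1]=3 C[0]=6 → dur=6, Σ=10 | A=compute:t0 B=load:t1 [compute-bound]
step 2: L[2]=7 C[1]=7 → dur=7, Σ=17 | A=load:t2 B=compute:t1 [tied]
step 3: L[3]=9 C[2]=3 → dur=9, Σ=26 | A=compute:t2 B=load:t3 [load-bound]
step 4: C[3]=7 → dur=7, Σ=33 | A=idle B=compute:t3 [compute-only]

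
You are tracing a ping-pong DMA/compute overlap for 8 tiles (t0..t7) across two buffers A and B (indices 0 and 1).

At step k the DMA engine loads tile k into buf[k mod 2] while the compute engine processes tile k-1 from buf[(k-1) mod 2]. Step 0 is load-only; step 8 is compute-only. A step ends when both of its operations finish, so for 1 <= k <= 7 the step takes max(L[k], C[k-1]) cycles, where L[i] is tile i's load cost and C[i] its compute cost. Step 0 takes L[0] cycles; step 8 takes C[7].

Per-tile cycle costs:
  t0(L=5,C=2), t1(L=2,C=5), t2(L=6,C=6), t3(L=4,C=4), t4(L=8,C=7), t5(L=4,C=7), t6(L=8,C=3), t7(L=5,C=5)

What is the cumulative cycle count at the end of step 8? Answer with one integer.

end_cycle[8] = 52

  0. 5=5c; end=5; A:t0 B:-
  1. max(2,2)=2c; end=7; A:t0 B:t1
  2. max(6,5)=6c; end=13; A:t2 B:t1
  3. max(4,6)=6c; end=19; A:t2 B:t3
  4. max(8,4)=8c; end=27; A:t4 B:t3
  5. max(4,7)=7c; end=34; A:t4 B:t5
  6. max(8,7)=8c; end=42; A:t6 B:t5
  7. max(5,3)=5c; end=47; A:t6 B:t7
  8. 5=5c; end=52; A:t6 B:t7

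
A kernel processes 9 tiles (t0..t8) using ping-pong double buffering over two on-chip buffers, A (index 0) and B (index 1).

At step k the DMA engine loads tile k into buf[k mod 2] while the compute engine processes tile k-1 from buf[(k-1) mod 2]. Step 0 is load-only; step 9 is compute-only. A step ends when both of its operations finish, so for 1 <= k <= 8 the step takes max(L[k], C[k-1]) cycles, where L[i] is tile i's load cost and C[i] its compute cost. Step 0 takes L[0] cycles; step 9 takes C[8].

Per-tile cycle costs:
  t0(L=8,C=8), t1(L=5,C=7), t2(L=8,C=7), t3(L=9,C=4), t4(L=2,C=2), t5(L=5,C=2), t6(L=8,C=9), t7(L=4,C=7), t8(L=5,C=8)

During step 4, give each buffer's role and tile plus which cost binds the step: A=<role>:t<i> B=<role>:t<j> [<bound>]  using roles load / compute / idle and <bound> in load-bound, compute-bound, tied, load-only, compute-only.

step 4: A=load:t4 B=compute:t3 [compute-bound]

  0. 8=8c; end=8; A:t0 B:-
  1. max(5,8)=8c; end=16; A:t0 B:t1
  2. max(8,7)=8c; end=24; A:t2 B:t1
  3. max(9,7)=9c; end=33; A:t2 B:t3
  4. max(2,4)=4c; end=37; A:t4 B:t3
  5. max(5,2)=5c; end=42; A:t4 B:t5
  6. max(8,2)=8c; end=50; A:t6 B:t5
  7. max(4,9)=9c; end=59; A:t6 B:t7
  8. max(5,7)=7c; end=66; A:t8 B:t7
  9. 8=8c; end=74; A:t8 B:t7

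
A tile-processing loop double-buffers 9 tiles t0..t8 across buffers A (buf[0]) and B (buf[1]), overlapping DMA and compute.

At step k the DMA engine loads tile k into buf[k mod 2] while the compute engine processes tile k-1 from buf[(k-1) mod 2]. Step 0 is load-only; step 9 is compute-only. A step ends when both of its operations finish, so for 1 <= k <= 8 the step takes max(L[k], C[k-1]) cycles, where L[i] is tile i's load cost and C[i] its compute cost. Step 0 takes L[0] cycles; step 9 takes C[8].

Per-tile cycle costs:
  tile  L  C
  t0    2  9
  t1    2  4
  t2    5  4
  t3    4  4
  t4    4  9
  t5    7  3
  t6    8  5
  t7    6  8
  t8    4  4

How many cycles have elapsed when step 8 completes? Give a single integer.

end_cycle[8] = 55

step 0: L[0]=2 → dur=2, Σ=2 | A=load:t0 B=idle [load-only]
step 1: L[1]=2 C[0]=9 → dur=9, Σ=11 | A=compute:t0 B=load:t1 [compute-bound]
step 2: L[2]=5 C[1]=4 → dur=5, Σ=16 | A=load:t2 B=compute:t1 [load-bound]
step 3: L[3]=4 C[2]=4 → dur=4, Σ=20 | A=compute:t2 B=load:t3 [tied]
step 4: L[4]=4 C[3]=4 → dur=4, Σ=24 | A=load:t4 B=compute:t3 [tied]
step 5: L[5]=7 C[4]=9 → dur=9, Σ=33 | A=compute:t4 B=load:t5 [compute-bound]
step 6: L[6]=8 C[5]=3 → dur=8, Σ=41 | A=load:t6 B=compute:t5 [load-bound]
step 7: L[7]=6 C[6]=5 → dur=6, Σ=47 | A=compute:t6 B=load:t7 [load-bound]
step 8: L[8]=4 C[7]=8 → dur=8, Σ=55 | A=load:t8 B=compute:t7 [compute-bound]
step 9: C[8]=4 → dur=4, Σ=59 | A=compute:t8 B=idle [compute-only]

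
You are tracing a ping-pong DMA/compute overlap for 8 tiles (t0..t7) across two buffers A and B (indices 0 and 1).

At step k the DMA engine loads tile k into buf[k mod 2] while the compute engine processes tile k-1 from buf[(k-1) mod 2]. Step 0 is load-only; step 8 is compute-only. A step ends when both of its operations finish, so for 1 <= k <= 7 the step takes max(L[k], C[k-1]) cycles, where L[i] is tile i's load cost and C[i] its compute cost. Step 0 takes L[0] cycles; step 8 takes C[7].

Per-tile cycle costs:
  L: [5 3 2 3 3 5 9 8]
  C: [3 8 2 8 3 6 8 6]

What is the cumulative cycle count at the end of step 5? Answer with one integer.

end_cycle[5] = 32

step 0: L[0]=5 → dur=5, Σ=5 | A=load:t0 B=idle [load-only]
step 1: L[1]=3 C[0]=3 → dur=3, Σ=8 | A=compute:t0 B=load:t1 [tied]
step 2: L[2]=2 C[1]=8 → dur=8, Σ=16 | A=load:t2 B=compute:t1 [compute-bound]
step 3: L[3]=3 C[2]=2 → dur=3, Σ=19 | A=compute:t2 B=load:t3 [load-bound]
step 4: L[4]=3 C[3]=8 → dur=8, Σ=27 | A=load:t4 B=compute:t3 [compute-bound]
step 5: L[5]=5 C[4]=3 → dur=5, Σ=32 | A=compute:t4 B=load:t5 [load-bound]
step 6: L[6]=9 C[5]=6 → dur=9, Σ=41 | A=load:t6 B=compute:t5 [load-bound]
step 7: L[7]=8 C[6]=8 → dur=8, Σ=49 | A=compute:t6 B=load:t7 [tied]
step 8: C[7]=6 → dur=6, Σ=55 | A=idle B=compute:t7 [compute-only]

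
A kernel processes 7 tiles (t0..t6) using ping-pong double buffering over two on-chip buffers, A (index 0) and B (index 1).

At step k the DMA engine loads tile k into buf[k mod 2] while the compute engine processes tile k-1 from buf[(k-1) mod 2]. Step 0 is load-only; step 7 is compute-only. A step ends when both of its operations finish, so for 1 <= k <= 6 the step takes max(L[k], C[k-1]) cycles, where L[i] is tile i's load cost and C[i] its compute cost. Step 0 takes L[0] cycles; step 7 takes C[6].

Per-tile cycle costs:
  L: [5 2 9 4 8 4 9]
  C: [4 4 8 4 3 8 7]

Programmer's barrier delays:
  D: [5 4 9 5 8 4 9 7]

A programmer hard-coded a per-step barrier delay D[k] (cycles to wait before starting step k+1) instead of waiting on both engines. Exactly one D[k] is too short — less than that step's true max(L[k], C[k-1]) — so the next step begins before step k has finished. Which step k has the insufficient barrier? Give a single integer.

hazard at step 3

[0] required=L[0]=5=5 vs D=5 ok
[1] required=max(L[1]=2,C[0]=4)=4 vs D=4 ok
[2] required=max(L[2]=9,C[1]=4)=9 vs D=9 ok
[3] required=max(L[3]=4,C[2]=8)=8 vs D=5 SHORT
[4] required=max(L[4]=8,C[3]=4)=8 vs D=8 ok
[5] required=max(L[5]=4,C[4]=3)=4 vs D=4 ok
[6] required=max(L[6]=9,C[5]=8)=9 vs D=9 ok
[7] required=C[6]=7=7 vs D=7 ok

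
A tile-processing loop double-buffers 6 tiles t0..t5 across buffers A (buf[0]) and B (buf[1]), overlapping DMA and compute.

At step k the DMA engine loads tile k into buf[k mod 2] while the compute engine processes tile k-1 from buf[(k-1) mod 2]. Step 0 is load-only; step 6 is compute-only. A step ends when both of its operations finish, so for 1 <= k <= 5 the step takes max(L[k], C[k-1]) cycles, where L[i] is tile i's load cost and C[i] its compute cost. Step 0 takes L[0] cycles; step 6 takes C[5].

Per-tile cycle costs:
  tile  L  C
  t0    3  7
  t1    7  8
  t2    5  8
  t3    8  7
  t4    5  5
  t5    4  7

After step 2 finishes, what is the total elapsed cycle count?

[0] DMA t0→A (3c) ∥ CU idle ⇒ 3c, clock 3
[1] DMA t1→B (7c) ∥ CU A:t0 (7c) ⇒ 7c, clock 10
[2] DMA t2→A (5c) ∥ CU B:t1 (8c) ⇒ 8c, clock 18
[3] DMA t3→B (8c) ∥ CU A:t2 (8c) ⇒ 8c, clock 26
[4] DMA t4→A (5c) ∥ CU B:t3 (7c) ⇒ 7c, clock 33
[5] DMA t5→B (4c) ∥ CU A:t4 (5c) ⇒ 5c, clock 38
[6] DMA idle ∥ CU B:t5 (7c) ⇒ 7c, clock 45

end_cycle[2] = 18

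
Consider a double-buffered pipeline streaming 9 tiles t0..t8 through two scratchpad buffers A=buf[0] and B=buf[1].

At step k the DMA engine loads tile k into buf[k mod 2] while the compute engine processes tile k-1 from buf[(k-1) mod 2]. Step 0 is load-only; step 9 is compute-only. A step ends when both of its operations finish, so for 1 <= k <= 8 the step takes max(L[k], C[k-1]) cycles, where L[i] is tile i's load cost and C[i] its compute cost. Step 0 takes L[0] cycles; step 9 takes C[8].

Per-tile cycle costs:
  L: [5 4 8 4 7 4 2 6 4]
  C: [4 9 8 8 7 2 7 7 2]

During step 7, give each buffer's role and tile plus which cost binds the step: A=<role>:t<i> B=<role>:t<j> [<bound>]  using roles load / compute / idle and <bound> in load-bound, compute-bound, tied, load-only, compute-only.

k=0 load=t0/5c comp=- wait=5 total=5
k=1 load=t1/4c comp=t0/4c wait=4 total=9
k=2 load=t2/8c comp=t1/9c wait=9 total=18
k=3 load=t3/4c comp=t2/8c wait=8 total=26
k=4 load=t4/7c comp=t3/8c wait=8 total=34
k=5 load=t5/4c comp=t4/7c wait=7 total=41
k=6 load=t6/2c comp=t5/2c wait=2 total=43
k=7 load=t7/6c comp=t6/7c wait=7 total=50
k=8 load=t8/4c comp=t7/7c wait=7 total=57
k=9 load=- comp=t8/2c wait=2 total=59

step 7: A=compute:t6 B=load:t7 [compute-bound]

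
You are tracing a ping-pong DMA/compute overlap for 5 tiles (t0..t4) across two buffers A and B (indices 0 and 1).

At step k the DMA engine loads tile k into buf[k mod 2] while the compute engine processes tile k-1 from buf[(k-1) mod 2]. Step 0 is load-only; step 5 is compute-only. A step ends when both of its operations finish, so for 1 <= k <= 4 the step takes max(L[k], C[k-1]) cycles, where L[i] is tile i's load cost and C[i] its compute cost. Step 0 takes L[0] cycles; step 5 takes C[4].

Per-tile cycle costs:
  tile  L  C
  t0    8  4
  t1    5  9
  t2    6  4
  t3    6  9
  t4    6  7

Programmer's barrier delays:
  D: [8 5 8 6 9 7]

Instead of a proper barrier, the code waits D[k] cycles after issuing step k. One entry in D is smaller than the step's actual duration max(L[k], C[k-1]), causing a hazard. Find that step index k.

step 0: need L[0]=8 = 8; D[0]=8 ok
step 1: need max(L[1]=5,C[0]=4) = 5; D[1]=5 ok
step 2: need max(L[2]=6,C[1]=9) = 9; D[2]=8 SHORT
step 3: need max(L[3]=6,C[2]=4) = 6; D[3]=6 ok
step 4: need max(L[4]=6,C[3]=9) = 9; D[4]=9 ok
step 5: need C[4]=7 = 7; D[5]=7 ok

hazard at step 2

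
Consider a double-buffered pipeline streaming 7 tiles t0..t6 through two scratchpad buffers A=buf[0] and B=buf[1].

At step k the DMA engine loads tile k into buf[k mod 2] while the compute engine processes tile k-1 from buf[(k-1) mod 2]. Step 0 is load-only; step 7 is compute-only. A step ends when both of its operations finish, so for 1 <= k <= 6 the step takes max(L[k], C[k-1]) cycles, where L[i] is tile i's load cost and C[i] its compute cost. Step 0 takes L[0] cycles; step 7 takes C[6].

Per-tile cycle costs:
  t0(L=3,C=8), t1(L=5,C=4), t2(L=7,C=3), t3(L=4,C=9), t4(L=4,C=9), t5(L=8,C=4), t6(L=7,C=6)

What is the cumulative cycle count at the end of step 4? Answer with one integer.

  0. 3=3c; end=3; A:t0 B:-
  1. max(5,8)=8c; end=11; A:t0 B:t1
  2. max(7,4)=7c; end=18; A:t2 B:t1
  3. max(4,3)=4c; end=22; A:t2 B:t3
  4. max(4,9)=9c; end=31; A:t4 B:t3
  5. max(8,9)=9c; end=40; A:t4 B:t5
  6. max(7,4)=7c; end=47; A:t6 B:t5
  7. 6=6c; end=53; A:t6 B:t5

end_cycle[4] = 31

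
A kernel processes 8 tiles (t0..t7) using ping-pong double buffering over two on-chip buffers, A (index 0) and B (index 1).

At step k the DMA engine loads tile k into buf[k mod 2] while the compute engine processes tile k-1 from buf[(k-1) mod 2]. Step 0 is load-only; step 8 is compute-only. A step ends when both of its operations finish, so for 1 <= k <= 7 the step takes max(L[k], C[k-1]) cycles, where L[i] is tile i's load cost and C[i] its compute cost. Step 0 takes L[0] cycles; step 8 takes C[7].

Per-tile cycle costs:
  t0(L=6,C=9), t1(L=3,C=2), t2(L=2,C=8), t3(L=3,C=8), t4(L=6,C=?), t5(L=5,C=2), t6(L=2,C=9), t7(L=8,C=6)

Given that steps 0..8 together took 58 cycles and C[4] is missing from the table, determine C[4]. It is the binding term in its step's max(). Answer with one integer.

step 0: dur = L[0]=6 = 6
step 1: dur = max(L[1]=3, C[0]=9) = 9
step 2: dur = max(L[2]=2, C[1]=2) = 2
step 3: dur = max(L[3]=3, C[2]=8) = 8
step 4: dur = max(L[4]=6, C[3]=8) = 8
step 5: dur = max(L[5]=5, C[4]=?) = C[4]  (unknown; binding)
step 6: dur = max(L[6]=2, C[5]=2) = 2
step 7: dur = max(L[7]=8, C[6]=9) = 9
step 8: dur = C[7]=6 = 6
sum of known step durations = 50
dur[5] = total - known = 58 - 50 = 8
C[4] is the binding max in step 5, so C[4] = dur[5] = 8

C[4] = 8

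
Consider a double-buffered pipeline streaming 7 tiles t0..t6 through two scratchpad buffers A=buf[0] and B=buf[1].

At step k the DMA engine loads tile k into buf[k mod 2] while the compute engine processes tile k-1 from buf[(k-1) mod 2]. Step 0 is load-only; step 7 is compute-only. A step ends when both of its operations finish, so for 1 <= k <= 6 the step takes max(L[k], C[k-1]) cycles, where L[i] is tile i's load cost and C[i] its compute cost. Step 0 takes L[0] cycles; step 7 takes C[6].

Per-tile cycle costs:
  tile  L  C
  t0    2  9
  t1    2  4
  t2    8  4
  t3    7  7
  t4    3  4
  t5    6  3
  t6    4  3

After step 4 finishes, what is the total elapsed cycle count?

k=0 load=t0/2c comp=- wait=2 total=2
k=1 load=t1/2c comp=t0/9c wait=9 total=11
k=2 load=t2/8c comp=t1/4c wait=8 total=19
k=3 load=t3/7c comp=t2/4c wait=7 total=26
k=4 load=t4/3c comp=t3/7c wait=7 total=33
k=5 load=t5/6c comp=t4/4c wait=6 total=39
k=6 load=t6/4c comp=t5/3c wait=4 total=43
k=7 load=- comp=t6/3c wait=3 total=46

end_cycle[4] = 33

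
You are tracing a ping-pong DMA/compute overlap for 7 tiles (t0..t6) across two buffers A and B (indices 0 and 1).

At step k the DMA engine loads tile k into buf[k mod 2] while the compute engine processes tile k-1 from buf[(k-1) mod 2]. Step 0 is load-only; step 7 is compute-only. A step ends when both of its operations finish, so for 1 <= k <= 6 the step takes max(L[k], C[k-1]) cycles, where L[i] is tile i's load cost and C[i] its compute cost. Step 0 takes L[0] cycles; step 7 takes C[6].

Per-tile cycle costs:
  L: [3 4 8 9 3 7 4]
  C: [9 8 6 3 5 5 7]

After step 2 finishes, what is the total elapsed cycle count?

end_cycle[2] = 20

k=0 load=t0/3c comp=- wait=3 total=3
k=1 load=t1/4c comp=t0/9c wait=9 total=12
k=2 load=t2/8c comp=t1/8c wait=8 total=20
k=3 load=t3/9c comp=t2/6c wait=9 total=29
k=4 load=t4/3c comp=t3/3c wait=3 total=32
k=5 load=t5/7c comp=t4/5c wait=7 total=39
k=6 load=t6/4c comp=t5/5c wait=5 total=44
k=7 load=- comp=t6/7c wait=7 total=51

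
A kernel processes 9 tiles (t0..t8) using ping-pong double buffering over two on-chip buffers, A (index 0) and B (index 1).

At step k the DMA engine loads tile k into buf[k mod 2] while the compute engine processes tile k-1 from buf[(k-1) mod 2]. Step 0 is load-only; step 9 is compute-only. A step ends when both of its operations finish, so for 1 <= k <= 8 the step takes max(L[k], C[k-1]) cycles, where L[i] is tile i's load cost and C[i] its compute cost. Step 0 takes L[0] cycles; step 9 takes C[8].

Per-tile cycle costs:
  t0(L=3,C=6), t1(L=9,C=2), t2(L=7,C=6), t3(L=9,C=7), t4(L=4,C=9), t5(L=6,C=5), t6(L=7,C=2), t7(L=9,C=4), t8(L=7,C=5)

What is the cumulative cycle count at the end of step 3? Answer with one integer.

step 0: L[0]=3 → dur=3, Σ=3 | A=load:t0 B=idle [load-only]
step 1: L[1]=9 C[0]=6 → dur=9, Σ=12 | A=compute:t0 B=load:t1 [load-bound]
step 2: L[2]=7 C[1]=2 → dur=7, Σ=19 | A=load:t2 B=compute:t1 [load-bound]
step 3: L[3]=9 C[2]=6 → dur=9, Σ=28 | A=compute:t2 B=load:t3 [load-bound]
step 4: L[4]=4 C[3]=7 → dur=7, Σ=35 | A=load:t4 B=compute:t3 [compute-bound]
step 5: L[5]=6 C[4]=9 → dur=9, Σ=44 | A=compute:t4 B=load:t5 [compute-bound]
step 6: L[6]=7 C[5]=5 → dur=7, Σ=51 | A=load:t6 B=compute:t5 [load-bound]
step 7: L[7]=9 C[6]=2 → dur=9, Σ=60 | A=compute:t6 B=load:t7 [load-bound]
step 8: L[8]=7 C[7]=4 → dur=7, Σ=67 | A=load:t8 B=compute:t7 [load-bound]
step 9: C[8]=5 → dur=5, Σ=72 | A=compute:t8 B=idle [compute-only]

end_cycle[3] = 28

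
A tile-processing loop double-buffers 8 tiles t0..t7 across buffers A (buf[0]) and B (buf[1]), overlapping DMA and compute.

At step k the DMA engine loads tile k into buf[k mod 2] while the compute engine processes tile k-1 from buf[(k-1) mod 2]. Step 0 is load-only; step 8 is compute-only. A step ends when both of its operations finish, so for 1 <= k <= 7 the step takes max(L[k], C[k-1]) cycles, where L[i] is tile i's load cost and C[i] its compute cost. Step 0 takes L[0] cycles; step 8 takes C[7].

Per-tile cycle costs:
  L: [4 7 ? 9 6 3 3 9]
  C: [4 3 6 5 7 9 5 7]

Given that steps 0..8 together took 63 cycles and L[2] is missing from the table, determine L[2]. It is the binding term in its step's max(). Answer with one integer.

L[2] = 5

step 0 → dur = L[0]=4 = 4
step 1 → dur = max(L[1]=7, C[0]=4) = 7
step 2 → dur = max(L[2]=?, C[1]=3) = L[2]  (unknown; binding)
step 3 → dur = max(L[3]=9, C[2]=6) = 9
step 4 → dur = max(L[4]=6, C[3]=5) = 6
step 5 → dur = max(L[5]=3, C[4]=7) = 7
step 6 → dur = max(L[6]=3, C[5]=9) = 9
step 7 → dur = max(L[7]=9, C[6]=5) = 9
step 8 → dur = C[7]=7 = 7
sum of known step durations = 58
dur[2] = total - known = 63 - 58 = 5
L[2] is the binding max in step 2, so L[2] = dur[2] = 5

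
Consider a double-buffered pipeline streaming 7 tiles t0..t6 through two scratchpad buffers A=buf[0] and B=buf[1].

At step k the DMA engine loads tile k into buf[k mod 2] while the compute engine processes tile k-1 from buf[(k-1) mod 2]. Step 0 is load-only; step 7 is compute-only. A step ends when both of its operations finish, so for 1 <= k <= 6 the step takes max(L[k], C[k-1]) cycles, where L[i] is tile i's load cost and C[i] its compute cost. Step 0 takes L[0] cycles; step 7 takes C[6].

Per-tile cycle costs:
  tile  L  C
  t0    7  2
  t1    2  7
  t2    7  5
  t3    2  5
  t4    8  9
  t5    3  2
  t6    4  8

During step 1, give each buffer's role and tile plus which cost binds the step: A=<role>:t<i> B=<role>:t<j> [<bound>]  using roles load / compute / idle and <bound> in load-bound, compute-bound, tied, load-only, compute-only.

k=0 load=t0/7c comp=- wait=7 total=7
k=1 load=t1/2c comp=t0/2c wait=2 total=9
k=2 load=t2/7c comp=t1/7c wait=7 total=16
k=3 load=t3/2c comp=t2/5c wait=5 total=21
k=4 load=t4/8c comp=t3/5c wait=8 total=29
k=5 load=t5/3c comp=t4/9c wait=9 total=38
k=6 load=t6/4c comp=t5/2c wait=4 total=42
k=7 load=- comp=t6/8c wait=8 total=50

step 1: A=compute:t0 B=load:t1 [tied]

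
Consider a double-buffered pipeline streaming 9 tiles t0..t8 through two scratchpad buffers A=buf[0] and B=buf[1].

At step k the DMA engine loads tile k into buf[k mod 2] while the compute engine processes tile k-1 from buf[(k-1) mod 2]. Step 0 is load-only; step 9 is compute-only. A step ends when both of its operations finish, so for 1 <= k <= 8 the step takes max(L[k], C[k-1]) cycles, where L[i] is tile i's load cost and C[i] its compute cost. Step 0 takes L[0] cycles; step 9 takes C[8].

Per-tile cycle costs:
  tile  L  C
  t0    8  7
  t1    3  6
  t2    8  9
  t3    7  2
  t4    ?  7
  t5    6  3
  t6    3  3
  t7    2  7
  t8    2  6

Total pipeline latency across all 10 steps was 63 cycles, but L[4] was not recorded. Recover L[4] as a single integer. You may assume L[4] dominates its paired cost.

step 0 = dur = L[0]=8 = 8
step 1 = dur = max(L[1]=3, C[0]=7) = 7
step 2 = dur = max(L[2]=8, C[1]=6) = 8
step 3 = dur = max(L[3]=7, C[2]=9) = 9
step 4 = dur = max(L[4]=?, C[3]=2) = L[4]  (unknown; binding)
step 5 = dur = max(L[5]=6, C[4]=7) = 7
step 6 = dur = max(L[6]=3, C[5]=3) = 3
step 7 = dur = max(L[7]=2, C[6]=3) = 3
step 8 = dur = max(L[8]=2, C[7]=7) = 7
step 9 = dur = C[8]=6 = 6
sum of known step durations = 58
dur[4] = total - known = 63 - 58 = 5
L[4] is the binding max in step 4, so L[4] = dur[4] = 5

L[4] = 5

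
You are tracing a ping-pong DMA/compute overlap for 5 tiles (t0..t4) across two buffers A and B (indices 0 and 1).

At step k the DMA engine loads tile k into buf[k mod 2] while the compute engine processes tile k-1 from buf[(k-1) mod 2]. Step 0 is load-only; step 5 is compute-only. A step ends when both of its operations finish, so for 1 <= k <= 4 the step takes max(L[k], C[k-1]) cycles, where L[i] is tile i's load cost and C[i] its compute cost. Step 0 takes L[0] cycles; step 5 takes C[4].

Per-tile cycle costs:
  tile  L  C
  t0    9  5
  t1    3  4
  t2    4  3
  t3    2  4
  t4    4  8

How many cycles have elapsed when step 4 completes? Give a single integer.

end_cycle[4] = 25

  0. 9=9c; end=9; A:t0 B:-
  1. max(3,5)=5c; end=14; A:t0 B:t1
  2. max(4,4)=4c; end=18; A:t2 B:t1
  3. max(2,3)=3c; end=21; A:t2 B:t3
  4. max(4,4)=4c; end=25; A:t4 B:t3
  5. 8=8c; end=33; A:t4 B:t3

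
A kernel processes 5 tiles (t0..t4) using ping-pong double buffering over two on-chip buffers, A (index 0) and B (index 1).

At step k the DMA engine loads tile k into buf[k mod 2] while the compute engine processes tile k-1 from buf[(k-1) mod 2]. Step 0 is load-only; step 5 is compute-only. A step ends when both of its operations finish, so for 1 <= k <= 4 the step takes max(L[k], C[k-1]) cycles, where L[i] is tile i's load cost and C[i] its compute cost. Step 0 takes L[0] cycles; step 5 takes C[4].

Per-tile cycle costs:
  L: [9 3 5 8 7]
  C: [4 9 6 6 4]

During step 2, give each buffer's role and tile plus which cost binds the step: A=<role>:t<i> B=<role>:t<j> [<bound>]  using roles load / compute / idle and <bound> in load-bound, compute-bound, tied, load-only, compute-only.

step 2: A=load:t2 B=compute:t1 [compute-bound]

[0] DMA t0→A (9c) ∥ CU idle ⇒ 9c, clock 9
[1] DMA t1→B (3c) ∥ CU A:t0 (4c) ⇒ 4c, clock 13
[2] DMA t2→A (5c) ∥ CU B:t1 (9c) ⇒ 9c, clock 22
[3] DMA t3→B (8c) ∥ CU A:t2 (6c) ⇒ 8c, clock 30
[4] DMA t4→A (7c) ∥ CU B:t3 (6c) ⇒ 7c, clock 37
[5] DMA idle ∥ CU A:t4 (4c) ⇒ 4c, clock 41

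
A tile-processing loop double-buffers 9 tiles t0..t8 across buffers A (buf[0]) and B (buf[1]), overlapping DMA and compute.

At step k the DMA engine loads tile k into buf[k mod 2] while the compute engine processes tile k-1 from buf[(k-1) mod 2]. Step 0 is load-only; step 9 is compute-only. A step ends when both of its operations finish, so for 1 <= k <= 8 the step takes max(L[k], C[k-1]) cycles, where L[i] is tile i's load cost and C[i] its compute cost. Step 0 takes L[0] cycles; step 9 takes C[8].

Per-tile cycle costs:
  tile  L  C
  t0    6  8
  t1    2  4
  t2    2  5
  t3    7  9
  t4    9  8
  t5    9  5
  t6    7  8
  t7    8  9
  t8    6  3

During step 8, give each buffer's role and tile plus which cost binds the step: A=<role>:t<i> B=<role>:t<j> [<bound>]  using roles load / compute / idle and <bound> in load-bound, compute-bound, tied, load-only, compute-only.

k=0 load=t0/6c comp=- wait=6 total=6
k=1 load=t1/2c comp=t0/8c wait=8 total=14
k=2 load=t2/2c comp=t1/4c wait=4 total=18
k=3 load=t3/7c comp=t2/5c wait=7 total=25
k=4 load=t4/9c comp=t3/9c wait=9 total=34
k=5 load=t5/9c comp=t4/8c wait=9 total=43
k=6 load=t6/7c comp=t5/5c wait=7 total=50
k=7 load=t7/8c comp=t6/8c wait=8 total=58
k=8 load=t8/6c comp=t7/9c wait=9 total=67
k=9 load=- comp=t8/3c wait=3 total=70

step 8: A=load:t8 B=compute:t7 [compute-bound]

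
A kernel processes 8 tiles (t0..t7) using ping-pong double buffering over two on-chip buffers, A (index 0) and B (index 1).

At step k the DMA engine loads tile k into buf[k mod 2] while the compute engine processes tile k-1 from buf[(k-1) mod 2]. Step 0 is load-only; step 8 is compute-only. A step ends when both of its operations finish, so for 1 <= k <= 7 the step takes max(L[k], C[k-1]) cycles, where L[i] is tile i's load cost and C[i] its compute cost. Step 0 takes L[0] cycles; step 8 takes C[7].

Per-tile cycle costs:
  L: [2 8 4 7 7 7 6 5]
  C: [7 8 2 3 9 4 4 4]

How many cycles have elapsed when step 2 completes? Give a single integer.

end_cycle[2] = 18

[0] DMA t0→A (2c) ∥ CU idle ⇒ 2c, clock 2
[1] DMA t1→B (8c) ∥ CU A:t0 (7c) ⇒ 8c, clock 10
[2] DMA t2→A (4c) ∥ CU B:t1 (8c) ⇒ 8c, clock 18
[3] DMA t3→B (7c) ∥ CU A:t2 (2c) ⇒ 7c, clock 25
[4] DMA t4→A (7c) ∥ CU B:t3 (3c) ⇒ 7c, clock 32
[5] DMA t5→B (7c) ∥ CU A:t4 (9c) ⇒ 9c, clock 41
[6] DMA t6→A (6c) ∥ CU B:t5 (4c) ⇒ 6c, clock 47
[7] DMA t7→B (5c) ∥ CU A:t6 (4c) ⇒ 5c, clock 52
[8] DMA idle ∥ CU B:t7 (4c) ⇒ 4c, clock 56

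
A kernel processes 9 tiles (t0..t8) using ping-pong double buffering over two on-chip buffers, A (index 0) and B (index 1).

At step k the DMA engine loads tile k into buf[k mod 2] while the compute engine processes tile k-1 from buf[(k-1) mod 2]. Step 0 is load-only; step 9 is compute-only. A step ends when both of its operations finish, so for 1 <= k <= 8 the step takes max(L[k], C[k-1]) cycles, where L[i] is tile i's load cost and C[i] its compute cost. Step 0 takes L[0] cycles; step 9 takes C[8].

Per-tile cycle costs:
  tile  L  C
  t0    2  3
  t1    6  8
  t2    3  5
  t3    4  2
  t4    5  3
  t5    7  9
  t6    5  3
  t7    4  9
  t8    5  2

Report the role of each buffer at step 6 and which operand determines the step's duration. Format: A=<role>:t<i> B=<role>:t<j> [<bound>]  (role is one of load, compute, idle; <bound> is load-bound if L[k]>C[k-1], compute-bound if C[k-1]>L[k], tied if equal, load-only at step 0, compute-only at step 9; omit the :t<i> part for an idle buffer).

step 6: A=load:t6 B=compute:t5 [compute-bound]

k=0 load=t0/2c comp=- wait=2 total=2
k=1 load=t1/6c comp=t0/3c wait=6 total=8
k=2 load=t2/3c comp=t1/8c wait=8 total=16
k=3 load=t3/4c comp=t2/5c wait=5 total=21
k=4 load=t4/5c comp=t3/2c wait=5 total=26
k=5 load=t5/7c comp=t4/3c wait=7 total=33
k=6 load=t6/5c comp=t5/9c wait=9 total=42
k=7 load=t7/4c comp=t6/3c wait=4 total=46
k=8 load=t8/5c comp=t7/9c wait=9 total=55
k=9 load=- comp=t8/2c wait=2 total=57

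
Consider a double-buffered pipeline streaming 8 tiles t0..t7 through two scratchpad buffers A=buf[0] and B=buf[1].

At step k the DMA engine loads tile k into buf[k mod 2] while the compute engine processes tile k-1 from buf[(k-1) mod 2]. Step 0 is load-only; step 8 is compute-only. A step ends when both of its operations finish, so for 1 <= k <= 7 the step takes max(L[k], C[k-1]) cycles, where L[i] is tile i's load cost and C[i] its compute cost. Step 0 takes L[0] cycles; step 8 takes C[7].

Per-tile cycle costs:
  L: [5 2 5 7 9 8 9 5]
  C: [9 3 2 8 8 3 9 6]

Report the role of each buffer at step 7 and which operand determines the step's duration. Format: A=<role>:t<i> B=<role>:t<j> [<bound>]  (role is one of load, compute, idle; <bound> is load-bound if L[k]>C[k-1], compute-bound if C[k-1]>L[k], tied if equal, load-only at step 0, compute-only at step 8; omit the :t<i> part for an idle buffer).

  0. 5=5c; end=5; A:t0 B:-
  1. max(2,9)=9c; end=14; A:t0 B:t1
  2. max(5,3)=5c; end=19; A:t2 B:t1
  3. max(7,2)=7c; end=26; A:t2 B:t3
  4. max(9,8)=9c; end=35; A:t4 B:t3
  5. max(8,8)=8c; end=43; A:t4 B:t5
  6. max(9,3)=9c; end=52; A:t6 B:t5
  7. max(5,9)=9c; end=61; A:t6 B:t7
  8. 6=6c; end=67; A:t6 B:t7

step 7: A=compute:t6 B=load:t7 [compute-bound]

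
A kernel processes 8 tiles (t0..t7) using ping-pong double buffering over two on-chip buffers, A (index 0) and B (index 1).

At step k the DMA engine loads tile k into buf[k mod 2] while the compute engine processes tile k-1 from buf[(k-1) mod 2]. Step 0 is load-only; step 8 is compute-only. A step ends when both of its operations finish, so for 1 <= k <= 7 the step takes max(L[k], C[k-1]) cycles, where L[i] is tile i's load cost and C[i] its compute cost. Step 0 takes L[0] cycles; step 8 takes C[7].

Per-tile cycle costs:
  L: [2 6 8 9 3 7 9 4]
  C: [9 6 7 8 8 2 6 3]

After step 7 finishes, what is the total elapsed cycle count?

[0] DMA t0→A (2c) ∥ CU idle ⇒ 2c, clock 2
[1] DMA t1→B (6c) ∥ CU A:t0 (9c) ⇒ 9c, clock 11
[2] DMA t2→A (8c) ∥ CU B:t1 (6c) ⇒ 8c, clock 19
[3] DMA t3→B (9c) ∥ CU A:t2 (7c) ⇒ 9c, clock 28
[4] DMA t4→A (3c) ∥ CU B:t3 (8c) ⇒ 8c, clock 36
[5] DMA t5→B (7c) ∥ CU A:t4 (8c) ⇒ 8c, clock 44
[6] DMA t6→A (9c) ∥ CU B:t5 (2c) ⇒ 9c, clock 53
[7] DMA t7→B (4c) ∥ CU A:t6 (6c) ⇒ 6c, clock 59
[8] DMA idle ∥ CU B:t7 (3c) ⇒ 3c, clock 62

end_cycle[7] = 59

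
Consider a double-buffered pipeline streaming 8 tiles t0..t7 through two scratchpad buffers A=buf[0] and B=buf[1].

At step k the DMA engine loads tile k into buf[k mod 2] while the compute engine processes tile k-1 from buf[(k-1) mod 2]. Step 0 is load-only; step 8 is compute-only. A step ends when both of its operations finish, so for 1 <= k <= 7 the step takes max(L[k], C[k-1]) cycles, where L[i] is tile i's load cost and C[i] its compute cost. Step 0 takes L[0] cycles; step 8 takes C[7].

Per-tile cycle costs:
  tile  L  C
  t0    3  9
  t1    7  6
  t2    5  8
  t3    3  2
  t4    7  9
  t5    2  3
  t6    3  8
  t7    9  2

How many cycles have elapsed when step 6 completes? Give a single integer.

end_cycle[6] = 45

[0] DMA t0→A (3c) ∥ CU idle ⇒ 3c, clock 3
[1] DMA t1→B (7c) ∥ CU A:t0 (9c) ⇒ 9c, clock 12
[2] DMA t2→A (5c) ∥ CU B:t1 (6c) ⇒ 6c, clock 18
[3] DMA t3→B (3c) ∥ CU A:t2 (8c) ⇒ 8c, clock 26
[4] DMA t4→A (7c) ∥ CU B:t3 (2c) ⇒ 7c, clock 33
[5] DMA t5→B (2c) ∥ CU A:t4 (9c) ⇒ 9c, clock 42
[6] DMA t6→A (3c) ∥ CU B:t5 (3c) ⇒ 3c, clock 45
[7] DMA t7→B (9c) ∥ CU A:t6 (8c) ⇒ 9c, clock 54
[8] DMA idle ∥ CU B:t7 (2c) ⇒ 2c, clock 56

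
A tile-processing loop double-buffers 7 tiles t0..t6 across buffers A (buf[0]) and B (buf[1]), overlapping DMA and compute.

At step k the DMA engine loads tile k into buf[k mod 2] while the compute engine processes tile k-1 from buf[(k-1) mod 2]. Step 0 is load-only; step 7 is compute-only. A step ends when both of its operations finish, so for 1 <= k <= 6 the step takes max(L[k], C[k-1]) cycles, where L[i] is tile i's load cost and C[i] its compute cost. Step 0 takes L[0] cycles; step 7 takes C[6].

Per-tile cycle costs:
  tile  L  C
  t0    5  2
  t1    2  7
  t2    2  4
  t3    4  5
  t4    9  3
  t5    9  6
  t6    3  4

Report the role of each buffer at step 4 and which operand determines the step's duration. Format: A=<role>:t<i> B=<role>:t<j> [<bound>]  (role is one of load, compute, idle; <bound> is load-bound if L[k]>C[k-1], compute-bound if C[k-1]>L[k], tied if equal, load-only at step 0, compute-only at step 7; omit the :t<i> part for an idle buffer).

step 0: L[0]=5 → dur=5, Σ=5 | A=load:t0 B=idle [load-only]
step 1: L[1]=2 C[0]=2 → dur=2, Σ=7 | A=compute:t0 B=load:t1 [tied]
step 2: L[2]=2 C[1]=7 → dur=7, Σ=14 | A=load:t2 B=compute:t1 [compute-bound]
step 3: L[3]=4 C[2]=4 → dur=4, Σ=18 | A=compute:t2 B=load:t3 [tied]
step 4: L[4]=9 C[3]=5 → dur=9, Σ=27 | A=load:t4 B=compute:t3 [load-bound]
step 5: L[5]=9 C[4]=3 → dur=9, Σ=36 | A=compute:t4 B=load:t5 [load-bound]
step 6: L[6]=3 C[5]=6 → dur=6, Σ=42 | A=load:t6 B=compute:t5 [compute-bound]
step 7: C[6]=4 → dur=4, Σ=46 | A=compute:t6 B=idle [compute-only]

step 4: A=load:t4 B=compute:t3 [load-bound]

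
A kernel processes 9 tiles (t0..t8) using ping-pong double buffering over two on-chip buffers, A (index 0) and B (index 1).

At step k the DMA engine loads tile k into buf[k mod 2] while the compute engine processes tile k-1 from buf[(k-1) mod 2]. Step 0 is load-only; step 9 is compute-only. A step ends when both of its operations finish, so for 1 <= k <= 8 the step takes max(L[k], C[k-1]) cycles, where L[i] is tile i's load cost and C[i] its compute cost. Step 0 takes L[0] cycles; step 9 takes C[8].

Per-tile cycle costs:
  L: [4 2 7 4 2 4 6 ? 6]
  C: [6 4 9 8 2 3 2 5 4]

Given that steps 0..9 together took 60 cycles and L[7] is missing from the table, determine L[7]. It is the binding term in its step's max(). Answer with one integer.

step 0 | dur = L[0]=4 = 4
step 1 | dur = max(L[1]=2, C[0]=6) = 6
step 2 | dur = max(L[2]=7, C[1]=4) = 7
step 3 | dur = max(L[3]=4, C[2]=9) = 9
step 4 | dur = max(L[4]=2, C[3]=8) = 8
step 5 | dur = max(L[5]=4, C[4]=2) = 4
step 6 | dur = max(L[6]=6, C[5]=3) = 6
step 7 | dur = max(L[7]=?, C[6]=2) = L[7]  (unknown; binding)
step 8 | dur = max(L[8]=6, C[7]=5) = 6
step 9 | dur = C[8]=4 = 4
sum of known step durations = 54
dur[7] = total - known = 60 - 54 = 6
L[7] is the binding max in step 7, so L[7] = dur[7] = 6

L[7] = 6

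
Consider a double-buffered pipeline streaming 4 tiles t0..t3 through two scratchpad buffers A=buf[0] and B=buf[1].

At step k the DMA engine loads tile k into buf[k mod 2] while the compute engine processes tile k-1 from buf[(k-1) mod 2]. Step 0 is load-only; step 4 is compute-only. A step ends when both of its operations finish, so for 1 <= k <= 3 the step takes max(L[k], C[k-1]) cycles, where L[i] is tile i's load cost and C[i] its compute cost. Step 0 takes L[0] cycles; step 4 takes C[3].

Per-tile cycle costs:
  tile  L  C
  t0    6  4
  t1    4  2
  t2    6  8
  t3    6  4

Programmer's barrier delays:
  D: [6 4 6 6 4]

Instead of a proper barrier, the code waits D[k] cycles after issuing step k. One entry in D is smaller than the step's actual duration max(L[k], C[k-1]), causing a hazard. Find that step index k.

hazard at step 3

k=0 barrier L[0]=6→6c, D[0]=6 ok
k=1 barrier max(L[1]=4,C[0]=4)→4c, D[1]=4 ok
k=2 barrier max(L[2]=6,C[1]=2)→6c, D[2]=6 ok
k=3 barrier max(L[3]=6,C[2]=8)→8c, D[3]=6 SHORT
k=4 barrier C[3]=4→4c, D[4]=4 ok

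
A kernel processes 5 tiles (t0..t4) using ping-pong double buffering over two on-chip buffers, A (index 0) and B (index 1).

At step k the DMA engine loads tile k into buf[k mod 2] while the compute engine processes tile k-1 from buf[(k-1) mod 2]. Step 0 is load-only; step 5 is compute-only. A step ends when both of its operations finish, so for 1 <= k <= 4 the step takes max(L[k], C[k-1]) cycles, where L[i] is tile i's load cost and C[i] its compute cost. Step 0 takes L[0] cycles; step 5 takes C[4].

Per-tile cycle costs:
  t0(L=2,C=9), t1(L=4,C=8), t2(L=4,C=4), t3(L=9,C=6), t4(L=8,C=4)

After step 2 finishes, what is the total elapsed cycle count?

end_cycle[2] = 19

step 0: L[0]=2 → dur=2, Σ=2 | A=load:t0 B=idle [load-only]
step 1: L[1]=4 C[0]=9 → dur=9, Σ=11 | A=compute:t0 B=load:t1 [compute-bound]
step 2: L[2]=4 C[1]=8 → dur=8, Σ=19 | A=load:t2 B=compute:t1 [compute-bound]
step 3: L[3]=9 C[2]=4 → dur=9, Σ=28 | A=compute:t2 B=load:t3 [load-bound]
step 4: L[4]=8 C[3]=6 → dur=8, Σ=36 | A=load:t4 B=compute:t3 [load-bound]
step 5: C[4]=4 → dur=4, Σ=40 | A=compute:t4 B=idle [compute-only]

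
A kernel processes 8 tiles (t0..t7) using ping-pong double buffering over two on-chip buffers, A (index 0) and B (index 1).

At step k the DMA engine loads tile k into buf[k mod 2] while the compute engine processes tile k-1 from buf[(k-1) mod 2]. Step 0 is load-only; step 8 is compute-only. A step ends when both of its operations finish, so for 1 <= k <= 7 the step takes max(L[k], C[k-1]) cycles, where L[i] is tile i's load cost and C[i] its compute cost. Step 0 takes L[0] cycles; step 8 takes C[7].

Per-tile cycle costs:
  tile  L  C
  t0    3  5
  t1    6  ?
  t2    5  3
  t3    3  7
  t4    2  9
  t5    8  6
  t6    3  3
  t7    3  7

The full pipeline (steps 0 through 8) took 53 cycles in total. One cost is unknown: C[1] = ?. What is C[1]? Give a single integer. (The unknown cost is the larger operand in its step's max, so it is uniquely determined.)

step 0: dur = L[0]=3 = 3
step 1: dur = max(L[1]=6, C[0]=5) = 6
step 2: dur = max(L[2]=5, C[1]=?) = C[1]  (unknown; binding)
step 3: dur = max(L[3]=3, C[2]=3) = 3
step 4: dur = max(L[4]=2, C[3]=7) = 7
step 5: dur = max(L[5]=8, C[4]=9) = 9
step 6: dur = max(L[6]=3, C[5]=6) = 6
step 7: dur = max(L[7]=3, C[6]=3) = 3
step 8: dur = C[7]=7 = 7
sum of known step durations = 44
dur[2] = total - known = 53 - 44 = 9
C[1] is the binding max in step 2, so C[1] = dur[2] = 9

C[1] = 9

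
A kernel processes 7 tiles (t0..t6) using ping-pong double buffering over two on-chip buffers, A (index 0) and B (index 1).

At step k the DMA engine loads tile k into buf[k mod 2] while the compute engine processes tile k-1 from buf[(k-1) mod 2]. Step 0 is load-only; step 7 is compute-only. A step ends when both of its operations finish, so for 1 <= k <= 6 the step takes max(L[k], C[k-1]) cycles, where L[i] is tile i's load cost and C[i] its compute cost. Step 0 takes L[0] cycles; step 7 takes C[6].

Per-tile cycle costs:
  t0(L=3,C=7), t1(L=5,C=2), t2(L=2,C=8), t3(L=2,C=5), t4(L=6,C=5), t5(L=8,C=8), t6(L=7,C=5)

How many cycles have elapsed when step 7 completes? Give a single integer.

k=0 load=t0/3c comp=- wait=3 total=3
k=1 load=t1/5c comp=t0/7c wait=7 total=10
k=2 load=t2/2c comp=t1/2c wait=2 total=12
k=3 load=t3/2c comp=t2/8c wait=8 total=20
k=4 load=t4/6c comp=t3/5c wait=6 total=26
k=5 load=t5/8c comp=t4/5c wait=8 total=34
k=6 load=t6/7c comp=t5/8c wait=8 total=42
k=7 load=- comp=t6/5c wait=5 total=47

end_cycle[7] = 47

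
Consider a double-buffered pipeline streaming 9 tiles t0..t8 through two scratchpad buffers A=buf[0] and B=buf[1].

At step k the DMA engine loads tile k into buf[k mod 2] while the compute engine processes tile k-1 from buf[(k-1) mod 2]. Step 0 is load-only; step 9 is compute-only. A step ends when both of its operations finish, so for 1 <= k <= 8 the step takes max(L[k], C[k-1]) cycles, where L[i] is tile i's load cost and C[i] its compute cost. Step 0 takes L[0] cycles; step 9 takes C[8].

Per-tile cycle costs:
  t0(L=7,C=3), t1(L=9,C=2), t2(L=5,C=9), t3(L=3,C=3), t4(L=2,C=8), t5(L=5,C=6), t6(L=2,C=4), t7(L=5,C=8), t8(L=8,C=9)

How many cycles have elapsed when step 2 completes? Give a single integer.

end_cycle[2] = 21

  0. 7=7c; end=7; A:t0 B:-
  1. max(9,3)=9c; end=16; A:t0 B:t1
  2. max(5,2)=5c; end=21; A:t2 B:t1
  3. max(3,9)=9c; end=30; A:t2 B:t3
  4. max(2,3)=3c; end=33; A:t4 B:t3
  5. max(5,8)=8c; end=41; A:t4 B:t5
  6. max(2,6)=6c; end=47; A:t6 B:t5
  7. max(5,4)=5c; end=52; A:t6 B:t7
  8. max(8,8)=8c; end=60; A:t8 B:t7
  9. 9=9c; end=69; A:t8 B:t7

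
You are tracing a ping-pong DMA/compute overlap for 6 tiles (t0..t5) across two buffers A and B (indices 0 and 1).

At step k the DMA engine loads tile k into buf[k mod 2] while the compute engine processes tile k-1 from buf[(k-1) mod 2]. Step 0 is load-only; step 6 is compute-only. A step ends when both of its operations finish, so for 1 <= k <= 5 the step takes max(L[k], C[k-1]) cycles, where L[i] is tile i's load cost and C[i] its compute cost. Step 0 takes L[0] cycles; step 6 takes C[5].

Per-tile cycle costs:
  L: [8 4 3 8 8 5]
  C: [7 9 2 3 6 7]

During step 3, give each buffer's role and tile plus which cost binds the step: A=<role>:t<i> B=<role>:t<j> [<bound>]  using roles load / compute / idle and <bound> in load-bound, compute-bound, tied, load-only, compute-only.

  0. 8=8c; end=8; A:t0 B:-
  1. max(4,7)=7c; end=15; A:t0 B:t1
  2. max(3,9)=9c; end=24; A:t2 B:t1
  3. max(8,2)=8c; end=32; A:t2 B:t3
  4. max(8,3)=8c; end=40; A:t4 B:t3
  5. max(5,6)=6c; end=46; A:t4 B:t5
  6. 7=7c; end=53; A:t4 B:t5

step 3: A=compute:t2 B=load:t3 [load-bound]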